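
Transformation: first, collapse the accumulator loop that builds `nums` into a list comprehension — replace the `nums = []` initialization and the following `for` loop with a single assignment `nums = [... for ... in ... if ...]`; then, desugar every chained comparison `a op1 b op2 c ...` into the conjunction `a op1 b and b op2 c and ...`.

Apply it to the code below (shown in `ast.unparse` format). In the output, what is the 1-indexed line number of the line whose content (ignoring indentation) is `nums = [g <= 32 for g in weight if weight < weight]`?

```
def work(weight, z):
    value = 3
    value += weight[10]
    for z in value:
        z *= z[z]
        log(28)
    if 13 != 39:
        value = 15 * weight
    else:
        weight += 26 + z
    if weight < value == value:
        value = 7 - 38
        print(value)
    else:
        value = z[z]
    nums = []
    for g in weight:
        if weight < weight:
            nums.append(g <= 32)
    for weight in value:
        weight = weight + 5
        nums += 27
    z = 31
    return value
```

Transformed code:
def work(weight, z):
    value = 3
    value += weight[10]
    for z in value:
        z *= z[z]
        log(28)
    if 13 != 39:
        value = 15 * weight
    else:
        weight += 26 + z
    if weight < value and value == value:
        value = 7 - 38
        print(value)
    else:
        value = z[z]
    nums = [g <= 32 for g in weight if weight < weight]
    for weight in value:
        weight = weight + 5
        nums += 27
    z = 31
    return value

16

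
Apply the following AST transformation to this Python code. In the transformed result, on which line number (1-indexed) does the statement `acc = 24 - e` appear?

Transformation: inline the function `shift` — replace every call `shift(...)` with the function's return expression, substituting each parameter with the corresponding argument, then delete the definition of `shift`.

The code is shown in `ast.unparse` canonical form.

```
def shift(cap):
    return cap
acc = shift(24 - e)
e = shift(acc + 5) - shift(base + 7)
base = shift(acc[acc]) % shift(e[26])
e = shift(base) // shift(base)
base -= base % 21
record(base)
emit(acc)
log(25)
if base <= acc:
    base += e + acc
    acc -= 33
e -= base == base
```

Transformed code:
acc = 24 - e
e = acc + 5 - (base + 7)
base = acc[acc] % e[26]
e = base // base
base -= base % 21
record(base)
emit(acc)
log(25)
if base <= acc:
    base += e + acc
    acc -= 33
e -= base == base

1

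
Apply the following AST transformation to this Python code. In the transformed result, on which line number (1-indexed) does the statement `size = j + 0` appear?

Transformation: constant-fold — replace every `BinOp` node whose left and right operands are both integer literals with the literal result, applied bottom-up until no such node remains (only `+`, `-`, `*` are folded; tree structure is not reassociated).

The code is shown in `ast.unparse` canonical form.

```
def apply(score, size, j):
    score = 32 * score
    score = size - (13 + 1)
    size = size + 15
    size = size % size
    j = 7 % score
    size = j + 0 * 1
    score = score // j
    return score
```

Transformed code:
def apply(score, size, j):
    score = 32 * score
    score = size - 14
    size = size + 15
    size = size % size
    j = 7 % score
    size = j + 0
    score = score // j
    return score

7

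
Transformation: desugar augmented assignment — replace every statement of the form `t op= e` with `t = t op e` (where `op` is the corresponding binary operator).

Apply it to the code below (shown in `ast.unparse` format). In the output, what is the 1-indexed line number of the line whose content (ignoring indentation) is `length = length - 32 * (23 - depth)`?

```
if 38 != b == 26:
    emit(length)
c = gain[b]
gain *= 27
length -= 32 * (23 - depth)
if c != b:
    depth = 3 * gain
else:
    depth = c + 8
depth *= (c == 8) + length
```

5

Transformed code:
if 38 != b == 26:
    emit(length)
c = gain[b]
gain = gain * 27
length = length - 32 * (23 - depth)
if c != b:
    depth = 3 * gain
else:
    depth = c + 8
depth = depth * ((c == 8) + length)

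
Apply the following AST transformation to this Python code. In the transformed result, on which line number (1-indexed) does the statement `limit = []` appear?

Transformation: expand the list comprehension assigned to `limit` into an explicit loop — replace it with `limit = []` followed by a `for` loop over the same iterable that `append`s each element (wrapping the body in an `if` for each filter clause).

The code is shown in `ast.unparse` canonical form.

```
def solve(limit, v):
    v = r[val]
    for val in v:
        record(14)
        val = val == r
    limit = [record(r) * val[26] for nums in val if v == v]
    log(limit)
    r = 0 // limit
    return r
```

Transformed code:
def solve(limit, v):
    v = r[val]
    for val in v:
        record(14)
        val = val == r
    limit = []
    for nums in val:
        if v == v:
            limit.append(record(r) * val[26])
    log(limit)
    r = 0 // limit
    return r

6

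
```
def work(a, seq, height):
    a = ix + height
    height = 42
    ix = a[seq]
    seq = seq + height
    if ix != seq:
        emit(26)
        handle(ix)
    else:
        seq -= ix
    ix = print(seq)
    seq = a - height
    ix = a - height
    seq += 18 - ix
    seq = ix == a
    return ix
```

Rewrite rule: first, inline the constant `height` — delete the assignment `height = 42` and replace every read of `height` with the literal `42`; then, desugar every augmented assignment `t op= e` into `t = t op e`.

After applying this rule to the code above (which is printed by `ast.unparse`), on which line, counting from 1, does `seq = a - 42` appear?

Transformed code:
def work(a, seq, height):
    a = ix + 42
    ix = a[seq]
    seq = seq + 42
    if ix != seq:
        emit(26)
        handle(ix)
    else:
        seq = seq - ix
    ix = print(seq)
    seq = a - 42
    ix = a - 42
    seq = seq + (18 - ix)
    seq = ix == a
    return ix

11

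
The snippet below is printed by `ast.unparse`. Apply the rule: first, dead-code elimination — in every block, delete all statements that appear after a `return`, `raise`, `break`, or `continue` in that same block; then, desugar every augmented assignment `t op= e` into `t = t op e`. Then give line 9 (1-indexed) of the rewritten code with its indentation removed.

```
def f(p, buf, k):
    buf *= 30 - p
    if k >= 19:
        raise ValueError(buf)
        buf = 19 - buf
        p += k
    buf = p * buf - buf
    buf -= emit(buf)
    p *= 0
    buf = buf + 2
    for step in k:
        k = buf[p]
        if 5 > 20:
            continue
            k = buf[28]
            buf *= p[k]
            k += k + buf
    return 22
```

Transformed code:
def f(p, buf, k):
    buf = buf * (30 - p)
    if k >= 19:
        raise ValueError(buf)
    buf = p * buf - buf
    buf = buf - emit(buf)
    p = p * 0
    buf = buf + 2
    for step in k:
        k = buf[p]
        if 5 > 20:
            continue
    return 22

for step in k:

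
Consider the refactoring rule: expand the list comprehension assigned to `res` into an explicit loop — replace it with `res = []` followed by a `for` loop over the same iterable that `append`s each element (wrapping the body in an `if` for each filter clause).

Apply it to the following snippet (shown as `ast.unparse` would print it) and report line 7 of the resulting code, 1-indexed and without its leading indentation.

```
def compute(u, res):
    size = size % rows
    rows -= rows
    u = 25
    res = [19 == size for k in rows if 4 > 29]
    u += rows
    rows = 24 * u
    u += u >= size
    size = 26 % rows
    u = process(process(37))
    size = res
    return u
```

Transformed code:
def compute(u, res):
    size = size % rows
    rows -= rows
    u = 25
    res = []
    for k in rows:
        if 4 > 29:
            res.append(19 == size)
    u += rows
    rows = 24 * u
    u += u >= size
    size = 26 % rows
    u = process(process(37))
    size = res
    return u

if 4 > 29:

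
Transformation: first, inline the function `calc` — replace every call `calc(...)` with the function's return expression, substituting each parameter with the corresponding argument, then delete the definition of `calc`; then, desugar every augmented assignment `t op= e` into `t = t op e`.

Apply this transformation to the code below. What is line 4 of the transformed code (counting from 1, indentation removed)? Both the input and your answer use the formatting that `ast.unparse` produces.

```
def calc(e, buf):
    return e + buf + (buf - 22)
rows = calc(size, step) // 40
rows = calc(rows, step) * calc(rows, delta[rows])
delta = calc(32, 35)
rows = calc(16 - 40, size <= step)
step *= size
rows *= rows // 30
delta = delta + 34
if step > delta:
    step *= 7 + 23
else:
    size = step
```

Transformed code:
rows = (size + step + (step - 22)) // 40
rows = (rows + step + (step - 22)) * (rows + delta[rows] + (delta[rows] - 22))
delta = 32 + 35 + (35 - 22)
rows = 16 - 40 + (size <= step) + ((size <= step) - 22)
step = step * size
rows = rows * (rows // 30)
delta = delta + 34
if step > delta:
    step = step * (7 + 23)
else:
    size = step

rows = 16 - 40 + (size <= step) + ((size <= step) - 22)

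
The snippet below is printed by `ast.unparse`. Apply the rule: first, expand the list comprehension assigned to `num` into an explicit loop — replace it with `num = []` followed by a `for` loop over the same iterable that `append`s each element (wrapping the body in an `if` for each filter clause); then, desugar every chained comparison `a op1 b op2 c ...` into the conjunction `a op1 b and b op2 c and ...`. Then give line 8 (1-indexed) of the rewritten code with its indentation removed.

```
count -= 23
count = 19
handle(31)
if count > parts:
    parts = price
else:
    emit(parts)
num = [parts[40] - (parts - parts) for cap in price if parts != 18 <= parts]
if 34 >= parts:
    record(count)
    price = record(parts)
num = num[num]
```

num = []

Transformed code:
count -= 23
count = 19
handle(31)
if count > parts:
    parts = price
else:
    emit(parts)
num = []
for cap in price:
    if parts != 18 and 18 <= parts:
        num.append(parts[40] - (parts - parts))
if 34 >= parts:
    record(count)
    price = record(parts)
num = num[num]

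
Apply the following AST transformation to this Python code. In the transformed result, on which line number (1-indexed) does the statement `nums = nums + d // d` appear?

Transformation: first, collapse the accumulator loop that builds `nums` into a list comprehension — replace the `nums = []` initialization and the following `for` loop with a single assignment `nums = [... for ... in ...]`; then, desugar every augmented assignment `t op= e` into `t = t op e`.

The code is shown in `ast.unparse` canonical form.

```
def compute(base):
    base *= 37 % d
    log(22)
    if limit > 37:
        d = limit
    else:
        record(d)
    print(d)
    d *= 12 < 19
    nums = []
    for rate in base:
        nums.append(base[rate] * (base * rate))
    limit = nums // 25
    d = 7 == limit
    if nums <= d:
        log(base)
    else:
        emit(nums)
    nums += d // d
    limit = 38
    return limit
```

Transformed code:
def compute(base):
    base = base * (37 % d)
    log(22)
    if limit > 37:
        d = limit
    else:
        record(d)
    print(d)
    d = d * (12 < 19)
    nums = [base[rate] * (base * rate) for rate in base]
    limit = nums // 25
    d = 7 == limit
    if nums <= d:
        log(base)
    else:
        emit(nums)
    nums = nums + d // d
    limit = 38
    return limit

17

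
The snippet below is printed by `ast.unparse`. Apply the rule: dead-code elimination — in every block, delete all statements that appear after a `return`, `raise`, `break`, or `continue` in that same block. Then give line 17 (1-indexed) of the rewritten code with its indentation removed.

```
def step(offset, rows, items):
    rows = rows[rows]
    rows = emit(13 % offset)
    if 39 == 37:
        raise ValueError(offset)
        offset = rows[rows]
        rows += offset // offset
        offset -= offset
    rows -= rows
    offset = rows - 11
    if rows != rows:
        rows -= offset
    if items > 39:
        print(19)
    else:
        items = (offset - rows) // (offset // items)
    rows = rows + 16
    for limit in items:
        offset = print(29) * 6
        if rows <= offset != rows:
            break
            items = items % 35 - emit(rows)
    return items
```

if rows <= offset != rows:

Transformed code:
def step(offset, rows, items):
    rows = rows[rows]
    rows = emit(13 % offset)
    if 39 == 37:
        raise ValueError(offset)
    rows -= rows
    offset = rows - 11
    if rows != rows:
        rows -= offset
    if items > 39:
        print(19)
    else:
        items = (offset - rows) // (offset // items)
    rows = rows + 16
    for limit in items:
        offset = print(29) * 6
        if rows <= offset != rows:
            break
    return items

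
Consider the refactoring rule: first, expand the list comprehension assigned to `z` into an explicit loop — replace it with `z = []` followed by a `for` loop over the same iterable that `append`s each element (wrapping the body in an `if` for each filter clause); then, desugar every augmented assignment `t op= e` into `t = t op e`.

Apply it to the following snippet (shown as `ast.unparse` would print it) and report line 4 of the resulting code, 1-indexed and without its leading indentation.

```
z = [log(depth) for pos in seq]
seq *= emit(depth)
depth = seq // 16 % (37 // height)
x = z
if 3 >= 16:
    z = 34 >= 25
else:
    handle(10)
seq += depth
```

Transformed code:
z = []
for pos in seq:
    z.append(log(depth))
seq = seq * emit(depth)
depth = seq // 16 % (37 // height)
x = z
if 3 >= 16:
    z = 34 >= 25
else:
    handle(10)
seq = seq + depth

seq = seq * emit(depth)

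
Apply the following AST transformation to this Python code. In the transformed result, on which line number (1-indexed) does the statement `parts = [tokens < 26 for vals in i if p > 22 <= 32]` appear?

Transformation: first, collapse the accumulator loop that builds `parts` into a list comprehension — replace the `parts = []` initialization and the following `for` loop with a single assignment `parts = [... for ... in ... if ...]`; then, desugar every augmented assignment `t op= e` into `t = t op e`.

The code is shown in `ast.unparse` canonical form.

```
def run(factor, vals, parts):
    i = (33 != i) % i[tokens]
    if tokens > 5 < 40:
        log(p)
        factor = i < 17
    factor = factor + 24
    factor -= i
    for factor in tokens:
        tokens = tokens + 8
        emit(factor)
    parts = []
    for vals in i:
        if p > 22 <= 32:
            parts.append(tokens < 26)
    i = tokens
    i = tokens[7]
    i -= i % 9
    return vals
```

Transformed code:
def run(factor, vals, parts):
    i = (33 != i) % i[tokens]
    if tokens > 5 < 40:
        log(p)
        factor = i < 17
    factor = factor + 24
    factor = factor - i
    for factor in tokens:
        tokens = tokens + 8
        emit(factor)
    parts = [tokens < 26 for vals in i if p > 22 <= 32]
    i = tokens
    i = tokens[7]
    i = i - i % 9
    return vals

11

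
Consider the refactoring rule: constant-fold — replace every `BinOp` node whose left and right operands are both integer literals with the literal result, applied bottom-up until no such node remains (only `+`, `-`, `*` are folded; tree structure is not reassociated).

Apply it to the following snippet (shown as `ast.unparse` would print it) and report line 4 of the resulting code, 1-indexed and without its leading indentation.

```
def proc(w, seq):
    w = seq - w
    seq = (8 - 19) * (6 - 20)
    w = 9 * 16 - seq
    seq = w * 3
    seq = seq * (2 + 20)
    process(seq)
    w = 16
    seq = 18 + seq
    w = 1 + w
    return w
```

w = 144 - seq

Transformed code:
def proc(w, seq):
    w = seq - w
    seq = 154
    w = 144 - seq
    seq = w * 3
    seq = seq * 22
    process(seq)
    w = 16
    seq = 18 + seq
    w = 1 + w
    return w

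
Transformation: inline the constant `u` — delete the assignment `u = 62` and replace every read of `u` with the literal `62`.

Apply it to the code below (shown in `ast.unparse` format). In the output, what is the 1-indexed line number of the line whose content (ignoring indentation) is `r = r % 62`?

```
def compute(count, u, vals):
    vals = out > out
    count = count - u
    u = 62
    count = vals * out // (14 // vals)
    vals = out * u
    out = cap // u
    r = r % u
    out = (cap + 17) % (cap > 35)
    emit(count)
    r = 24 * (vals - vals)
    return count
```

Transformed code:
def compute(count, u, vals):
    vals = out > out
    count = count - 62
    count = vals * out // (14 // vals)
    vals = out * 62
    out = cap // 62
    r = r % 62
    out = (cap + 17) % (cap > 35)
    emit(count)
    r = 24 * (vals - vals)
    return count

7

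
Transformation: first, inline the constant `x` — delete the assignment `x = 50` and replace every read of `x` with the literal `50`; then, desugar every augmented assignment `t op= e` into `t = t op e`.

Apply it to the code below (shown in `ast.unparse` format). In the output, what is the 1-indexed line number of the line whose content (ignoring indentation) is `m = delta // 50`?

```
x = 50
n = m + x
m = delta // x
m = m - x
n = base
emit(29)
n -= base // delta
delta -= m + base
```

Transformed code:
n = m + 50
m = delta // 50
m = m - 50
n = base
emit(29)
n = n - base // delta
delta = delta - (m + base)

2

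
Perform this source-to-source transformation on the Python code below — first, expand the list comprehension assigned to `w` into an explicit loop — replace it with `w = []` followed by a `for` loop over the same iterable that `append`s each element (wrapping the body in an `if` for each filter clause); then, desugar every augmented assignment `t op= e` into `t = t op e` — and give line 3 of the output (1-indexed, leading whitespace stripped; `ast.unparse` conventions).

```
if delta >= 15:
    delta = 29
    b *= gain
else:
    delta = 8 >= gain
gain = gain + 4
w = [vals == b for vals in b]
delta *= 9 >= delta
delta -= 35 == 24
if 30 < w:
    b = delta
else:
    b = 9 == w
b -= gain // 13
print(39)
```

Transformed code:
if delta >= 15:
    delta = 29
    b = b * gain
else:
    delta = 8 >= gain
gain = gain + 4
w = []
for vals in b:
    w.append(vals == b)
delta = delta * (9 >= delta)
delta = delta - (35 == 24)
if 30 < w:
    b = delta
else:
    b = 9 == w
b = b - gain // 13
print(39)

b = b * gain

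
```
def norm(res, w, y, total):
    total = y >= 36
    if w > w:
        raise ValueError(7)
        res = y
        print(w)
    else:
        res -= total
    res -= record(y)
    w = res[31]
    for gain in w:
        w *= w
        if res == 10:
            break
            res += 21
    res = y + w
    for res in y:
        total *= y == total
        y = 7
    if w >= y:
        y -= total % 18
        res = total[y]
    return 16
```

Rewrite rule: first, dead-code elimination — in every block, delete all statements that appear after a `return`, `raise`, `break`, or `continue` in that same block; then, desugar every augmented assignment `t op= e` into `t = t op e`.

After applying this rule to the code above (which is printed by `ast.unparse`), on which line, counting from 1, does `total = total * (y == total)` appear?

Transformed code:
def norm(res, w, y, total):
    total = y >= 36
    if w > w:
        raise ValueError(7)
    else:
        res = res - total
    res = res - record(y)
    w = res[31]
    for gain in w:
        w = w * w
        if res == 10:
            break
    res = y + w
    for res in y:
        total = total * (y == total)
        y = 7
    if w >= y:
        y = y - total % 18
        res = total[y]
    return 16

15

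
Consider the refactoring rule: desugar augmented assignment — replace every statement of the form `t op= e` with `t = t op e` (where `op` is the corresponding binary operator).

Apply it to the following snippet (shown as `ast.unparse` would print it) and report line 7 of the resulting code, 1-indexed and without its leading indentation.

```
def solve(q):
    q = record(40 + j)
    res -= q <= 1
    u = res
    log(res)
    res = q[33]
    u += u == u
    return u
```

Transformed code:
def solve(q):
    q = record(40 + j)
    res = res - (q <= 1)
    u = res
    log(res)
    res = q[33]
    u = u + (u == u)
    return u

u = u + (u == u)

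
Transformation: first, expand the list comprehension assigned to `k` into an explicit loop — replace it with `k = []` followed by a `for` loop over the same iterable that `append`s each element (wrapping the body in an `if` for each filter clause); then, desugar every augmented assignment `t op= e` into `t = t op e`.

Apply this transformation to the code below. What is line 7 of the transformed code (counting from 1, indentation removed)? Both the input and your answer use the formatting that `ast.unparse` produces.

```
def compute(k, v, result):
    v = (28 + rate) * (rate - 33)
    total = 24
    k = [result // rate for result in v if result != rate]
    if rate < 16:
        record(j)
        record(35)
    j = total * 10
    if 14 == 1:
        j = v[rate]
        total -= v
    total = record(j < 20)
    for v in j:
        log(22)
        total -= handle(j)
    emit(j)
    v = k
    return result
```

k.append(result // rate)

Transformed code:
def compute(k, v, result):
    v = (28 + rate) * (rate - 33)
    total = 24
    k = []
    for result in v:
        if result != rate:
            k.append(result // rate)
    if rate < 16:
        record(j)
        record(35)
    j = total * 10
    if 14 == 1:
        j = v[rate]
        total = total - v
    total = record(j < 20)
    for v in j:
        log(22)
        total = total - handle(j)
    emit(j)
    v = k
    return result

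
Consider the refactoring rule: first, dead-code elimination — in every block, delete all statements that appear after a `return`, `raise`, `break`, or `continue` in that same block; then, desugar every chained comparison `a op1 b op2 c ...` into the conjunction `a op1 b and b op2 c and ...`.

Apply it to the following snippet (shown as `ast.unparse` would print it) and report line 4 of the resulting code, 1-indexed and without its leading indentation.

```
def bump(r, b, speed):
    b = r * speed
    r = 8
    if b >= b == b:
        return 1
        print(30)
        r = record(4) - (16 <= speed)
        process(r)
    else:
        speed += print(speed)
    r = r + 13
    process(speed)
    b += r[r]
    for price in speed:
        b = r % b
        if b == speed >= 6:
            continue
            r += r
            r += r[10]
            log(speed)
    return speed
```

if b >= b and b == b:

Transformed code:
def bump(r, b, speed):
    b = r * speed
    r = 8
    if b >= b and b == b:
        return 1
    else:
        speed += print(speed)
    r = r + 13
    process(speed)
    b += r[r]
    for price in speed:
        b = r % b
        if b == speed and speed >= 6:
            continue
    return speed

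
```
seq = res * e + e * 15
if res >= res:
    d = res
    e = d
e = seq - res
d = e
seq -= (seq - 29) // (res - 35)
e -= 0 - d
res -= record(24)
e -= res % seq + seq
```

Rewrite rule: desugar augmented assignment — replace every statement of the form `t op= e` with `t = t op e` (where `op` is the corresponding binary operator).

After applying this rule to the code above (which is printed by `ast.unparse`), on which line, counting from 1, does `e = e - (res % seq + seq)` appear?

10

Transformed code:
seq = res * e + e * 15
if res >= res:
    d = res
    e = d
e = seq - res
d = e
seq = seq - (seq - 29) // (res - 35)
e = e - (0 - d)
res = res - record(24)
e = e - (res % seq + seq)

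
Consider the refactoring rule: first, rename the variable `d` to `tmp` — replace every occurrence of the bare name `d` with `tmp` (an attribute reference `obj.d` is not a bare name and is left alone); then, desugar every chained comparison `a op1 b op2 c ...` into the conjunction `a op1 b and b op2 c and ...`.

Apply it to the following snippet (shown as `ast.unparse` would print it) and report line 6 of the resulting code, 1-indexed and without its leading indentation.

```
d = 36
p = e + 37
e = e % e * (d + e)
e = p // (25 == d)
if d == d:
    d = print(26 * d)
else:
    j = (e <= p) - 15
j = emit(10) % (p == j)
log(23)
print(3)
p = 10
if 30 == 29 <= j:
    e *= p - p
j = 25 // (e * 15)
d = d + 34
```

Transformed code:
tmp = 36
p = e + 37
e = e % e * (tmp + e)
e = p // (25 == tmp)
if tmp == tmp:
    tmp = print(26 * tmp)
else:
    j = (e <= p) - 15
j = emit(10) % (p == j)
log(23)
print(3)
p = 10
if 30 == 29 and 29 <= j:
    e *= p - p
j = 25 // (e * 15)
tmp = tmp + 34

tmp = print(26 * tmp)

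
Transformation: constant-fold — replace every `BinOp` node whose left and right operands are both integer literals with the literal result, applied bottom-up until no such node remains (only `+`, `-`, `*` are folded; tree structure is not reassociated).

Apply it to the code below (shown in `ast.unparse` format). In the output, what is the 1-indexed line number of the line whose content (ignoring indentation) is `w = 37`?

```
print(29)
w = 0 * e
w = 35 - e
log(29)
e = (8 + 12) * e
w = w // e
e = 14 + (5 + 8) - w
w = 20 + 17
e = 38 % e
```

8

Transformed code:
print(29)
w = 0 * e
w = 35 - e
log(29)
e = 20 * e
w = w // e
e = 27 - w
w = 37
e = 38 % e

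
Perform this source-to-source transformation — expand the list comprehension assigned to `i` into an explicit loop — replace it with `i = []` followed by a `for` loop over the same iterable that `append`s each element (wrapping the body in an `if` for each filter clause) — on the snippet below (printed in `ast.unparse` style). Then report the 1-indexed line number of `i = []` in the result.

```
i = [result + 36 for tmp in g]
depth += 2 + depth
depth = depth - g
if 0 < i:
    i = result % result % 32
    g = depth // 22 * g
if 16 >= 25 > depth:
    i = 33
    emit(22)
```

Transformed code:
i = []
for tmp in g:
    i.append(result + 36)
depth += 2 + depth
depth = depth - g
if 0 < i:
    i = result % result % 32
    g = depth // 22 * g
if 16 >= 25 > depth:
    i = 33
    emit(22)

1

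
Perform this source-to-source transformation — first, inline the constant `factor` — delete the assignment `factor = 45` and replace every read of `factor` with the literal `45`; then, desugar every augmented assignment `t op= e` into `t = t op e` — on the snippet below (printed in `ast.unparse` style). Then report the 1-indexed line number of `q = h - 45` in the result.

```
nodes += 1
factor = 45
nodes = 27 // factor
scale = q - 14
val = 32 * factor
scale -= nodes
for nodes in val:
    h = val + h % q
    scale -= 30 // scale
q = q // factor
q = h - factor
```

10

Transformed code:
nodes = nodes + 1
nodes = 27 // 45
scale = q - 14
val = 32 * 45
scale = scale - nodes
for nodes in val:
    h = val + h % q
    scale = scale - 30 // scale
q = q // 45
q = h - 45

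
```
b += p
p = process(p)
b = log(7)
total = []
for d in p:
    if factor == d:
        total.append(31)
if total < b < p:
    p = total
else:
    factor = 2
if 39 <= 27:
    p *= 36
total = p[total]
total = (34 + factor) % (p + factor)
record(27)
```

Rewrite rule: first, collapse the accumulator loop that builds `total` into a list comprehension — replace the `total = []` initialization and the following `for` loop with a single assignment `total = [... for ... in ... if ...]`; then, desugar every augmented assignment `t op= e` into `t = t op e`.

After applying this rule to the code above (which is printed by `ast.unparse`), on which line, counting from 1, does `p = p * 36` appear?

Transformed code:
b = b + p
p = process(p)
b = log(7)
total = [31 for d in p if factor == d]
if total < b < p:
    p = total
else:
    factor = 2
if 39 <= 27:
    p = p * 36
total = p[total]
total = (34 + factor) % (p + factor)
record(27)

10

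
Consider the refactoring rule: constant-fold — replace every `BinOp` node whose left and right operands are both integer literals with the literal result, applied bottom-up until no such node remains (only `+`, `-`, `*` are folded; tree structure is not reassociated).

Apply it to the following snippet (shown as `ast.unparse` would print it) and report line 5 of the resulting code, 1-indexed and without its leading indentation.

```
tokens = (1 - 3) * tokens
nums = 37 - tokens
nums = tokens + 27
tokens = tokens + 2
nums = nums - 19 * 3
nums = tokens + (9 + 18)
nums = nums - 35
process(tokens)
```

nums = nums - 57

Transformed code:
tokens = -2 * tokens
nums = 37 - tokens
nums = tokens + 27
tokens = tokens + 2
nums = nums - 57
nums = tokens + 27
nums = nums - 35
process(tokens)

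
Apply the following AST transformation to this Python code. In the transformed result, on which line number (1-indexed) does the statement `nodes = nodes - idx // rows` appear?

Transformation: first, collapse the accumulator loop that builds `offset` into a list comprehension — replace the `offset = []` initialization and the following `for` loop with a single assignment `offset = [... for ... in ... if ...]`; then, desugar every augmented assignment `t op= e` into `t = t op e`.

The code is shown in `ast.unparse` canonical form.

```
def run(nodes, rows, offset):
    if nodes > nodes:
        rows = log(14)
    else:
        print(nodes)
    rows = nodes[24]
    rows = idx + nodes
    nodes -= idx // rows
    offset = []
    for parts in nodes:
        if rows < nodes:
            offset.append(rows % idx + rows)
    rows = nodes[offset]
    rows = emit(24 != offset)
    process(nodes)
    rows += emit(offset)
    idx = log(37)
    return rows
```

Transformed code:
def run(nodes, rows, offset):
    if nodes > nodes:
        rows = log(14)
    else:
        print(nodes)
    rows = nodes[24]
    rows = idx + nodes
    nodes = nodes - idx // rows
    offset = [rows % idx + rows for parts in nodes if rows < nodes]
    rows = nodes[offset]
    rows = emit(24 != offset)
    process(nodes)
    rows = rows + emit(offset)
    idx = log(37)
    return rows

8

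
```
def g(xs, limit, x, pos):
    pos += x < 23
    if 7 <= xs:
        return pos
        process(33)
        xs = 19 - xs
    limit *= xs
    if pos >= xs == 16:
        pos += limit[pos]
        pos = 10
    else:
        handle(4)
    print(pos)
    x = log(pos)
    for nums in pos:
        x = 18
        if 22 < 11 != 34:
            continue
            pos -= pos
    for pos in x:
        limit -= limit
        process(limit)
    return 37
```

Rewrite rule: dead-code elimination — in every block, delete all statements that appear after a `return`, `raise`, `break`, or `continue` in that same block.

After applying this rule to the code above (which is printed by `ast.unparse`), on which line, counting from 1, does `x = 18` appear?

Transformed code:
def g(xs, limit, x, pos):
    pos += x < 23
    if 7 <= xs:
        return pos
    limit *= xs
    if pos >= xs == 16:
        pos += limit[pos]
        pos = 10
    else:
        handle(4)
    print(pos)
    x = log(pos)
    for nums in pos:
        x = 18
        if 22 < 11 != 34:
            continue
    for pos in x:
        limit -= limit
        process(limit)
    return 37

14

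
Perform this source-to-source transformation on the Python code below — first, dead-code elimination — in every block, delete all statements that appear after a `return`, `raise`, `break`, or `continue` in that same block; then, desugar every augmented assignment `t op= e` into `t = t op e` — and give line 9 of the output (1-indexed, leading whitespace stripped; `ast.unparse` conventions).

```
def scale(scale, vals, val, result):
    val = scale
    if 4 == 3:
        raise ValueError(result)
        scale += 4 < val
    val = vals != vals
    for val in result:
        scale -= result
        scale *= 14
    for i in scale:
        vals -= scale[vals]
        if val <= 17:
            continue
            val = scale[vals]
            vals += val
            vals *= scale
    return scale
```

for i in scale:

Transformed code:
def scale(scale, vals, val, result):
    val = scale
    if 4 == 3:
        raise ValueError(result)
    val = vals != vals
    for val in result:
        scale = scale - result
        scale = scale * 14
    for i in scale:
        vals = vals - scale[vals]
        if val <= 17:
            continue
    return scale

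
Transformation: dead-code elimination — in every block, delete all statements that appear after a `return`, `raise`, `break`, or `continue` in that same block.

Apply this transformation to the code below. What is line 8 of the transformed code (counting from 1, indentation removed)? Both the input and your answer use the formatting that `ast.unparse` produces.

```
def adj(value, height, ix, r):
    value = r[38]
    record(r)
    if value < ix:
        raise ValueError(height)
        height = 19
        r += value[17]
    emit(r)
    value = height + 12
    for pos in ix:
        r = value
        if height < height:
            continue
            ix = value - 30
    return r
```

Transformed code:
def adj(value, height, ix, r):
    value = r[38]
    record(r)
    if value < ix:
        raise ValueError(height)
    emit(r)
    value = height + 12
    for pos in ix:
        r = value
        if height < height:
            continue
    return r

for pos in ix:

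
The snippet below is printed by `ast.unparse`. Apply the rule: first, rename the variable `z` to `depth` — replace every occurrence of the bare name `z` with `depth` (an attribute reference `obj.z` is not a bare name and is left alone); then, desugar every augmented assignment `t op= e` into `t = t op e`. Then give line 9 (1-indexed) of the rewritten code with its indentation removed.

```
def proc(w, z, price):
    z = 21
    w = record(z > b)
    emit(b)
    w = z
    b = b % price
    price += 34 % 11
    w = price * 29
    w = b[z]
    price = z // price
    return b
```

Transformed code:
def proc(w, depth, price):
    depth = 21
    w = record(depth > b)
    emit(b)
    w = depth
    b = b % price
    price = price + 34 % 11
    w = price * 29
    w = b[depth]
    price = depth // price
    return b

w = b[depth]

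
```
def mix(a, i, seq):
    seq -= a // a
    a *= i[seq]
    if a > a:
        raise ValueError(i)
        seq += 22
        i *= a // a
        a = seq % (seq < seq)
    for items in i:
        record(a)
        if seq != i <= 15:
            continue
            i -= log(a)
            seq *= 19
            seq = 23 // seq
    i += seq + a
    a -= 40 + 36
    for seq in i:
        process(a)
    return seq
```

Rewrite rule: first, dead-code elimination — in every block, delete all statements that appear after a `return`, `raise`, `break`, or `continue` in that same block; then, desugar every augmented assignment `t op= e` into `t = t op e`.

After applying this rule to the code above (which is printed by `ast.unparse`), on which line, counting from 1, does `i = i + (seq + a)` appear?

10

Transformed code:
def mix(a, i, seq):
    seq = seq - a // a
    a = a * i[seq]
    if a > a:
        raise ValueError(i)
    for items in i:
        record(a)
        if seq != i <= 15:
            continue
    i = i + (seq + a)
    a = a - (40 + 36)
    for seq in i:
        process(a)
    return seq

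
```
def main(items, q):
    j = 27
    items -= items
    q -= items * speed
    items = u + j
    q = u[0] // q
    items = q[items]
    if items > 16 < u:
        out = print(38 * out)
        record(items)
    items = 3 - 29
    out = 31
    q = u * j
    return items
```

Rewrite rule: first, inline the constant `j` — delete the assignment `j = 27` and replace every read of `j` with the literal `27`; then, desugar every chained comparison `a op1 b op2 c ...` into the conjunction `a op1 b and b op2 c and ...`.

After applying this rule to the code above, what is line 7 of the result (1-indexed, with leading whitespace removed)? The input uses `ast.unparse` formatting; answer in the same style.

if items > 16 and 16 < u:

Transformed code:
def main(items, q):
    items -= items
    q -= items * speed
    items = u + 27
    q = u[0] // q
    items = q[items]
    if items > 16 and 16 < u:
        out = print(38 * out)
        record(items)
    items = 3 - 29
    out = 31
    q = u * 27
    return items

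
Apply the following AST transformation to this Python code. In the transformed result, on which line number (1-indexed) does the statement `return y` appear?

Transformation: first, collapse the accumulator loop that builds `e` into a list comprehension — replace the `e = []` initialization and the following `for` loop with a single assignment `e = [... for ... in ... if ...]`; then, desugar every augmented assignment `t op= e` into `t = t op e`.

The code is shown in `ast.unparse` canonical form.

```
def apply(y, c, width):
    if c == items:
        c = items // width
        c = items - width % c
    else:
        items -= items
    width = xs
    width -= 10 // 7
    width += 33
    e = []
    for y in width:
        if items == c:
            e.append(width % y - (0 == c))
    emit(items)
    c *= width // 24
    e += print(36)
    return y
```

14

Transformed code:
def apply(y, c, width):
    if c == items:
        c = items // width
        c = items - width % c
    else:
        items = items - items
    width = xs
    width = width - 10 // 7
    width = width + 33
    e = [width % y - (0 == c) for y in width if items == c]
    emit(items)
    c = c * (width // 24)
    e = e + print(36)
    return y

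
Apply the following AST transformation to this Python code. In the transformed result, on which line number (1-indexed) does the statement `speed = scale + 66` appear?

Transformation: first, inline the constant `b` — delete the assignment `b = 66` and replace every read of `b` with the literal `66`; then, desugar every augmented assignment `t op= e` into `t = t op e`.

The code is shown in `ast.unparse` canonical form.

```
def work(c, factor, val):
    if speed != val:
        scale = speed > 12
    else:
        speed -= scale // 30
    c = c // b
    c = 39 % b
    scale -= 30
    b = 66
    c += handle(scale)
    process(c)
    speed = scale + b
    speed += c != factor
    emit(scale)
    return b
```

11

Transformed code:
def work(c, factor, val):
    if speed != val:
        scale = speed > 12
    else:
        speed = speed - scale // 30
    c = c // 66
    c = 39 % 66
    scale = scale - 30
    c = c + handle(scale)
    process(c)
    speed = scale + 66
    speed = speed + (c != factor)
    emit(scale)
    return 66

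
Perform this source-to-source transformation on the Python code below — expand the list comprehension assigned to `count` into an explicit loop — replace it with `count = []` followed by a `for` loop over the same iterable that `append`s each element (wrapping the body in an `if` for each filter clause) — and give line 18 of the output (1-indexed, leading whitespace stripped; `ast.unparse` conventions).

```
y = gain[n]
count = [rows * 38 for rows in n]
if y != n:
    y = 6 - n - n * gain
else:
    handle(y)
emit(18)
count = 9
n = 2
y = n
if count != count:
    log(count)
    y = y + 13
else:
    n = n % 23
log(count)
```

Transformed code:
y = gain[n]
count = []
for rows in n:
    count.append(rows * 38)
if y != n:
    y = 6 - n - n * gain
else:
    handle(y)
emit(18)
count = 9
n = 2
y = n
if count != count:
    log(count)
    y = y + 13
else:
    n = n % 23
log(count)

log(count)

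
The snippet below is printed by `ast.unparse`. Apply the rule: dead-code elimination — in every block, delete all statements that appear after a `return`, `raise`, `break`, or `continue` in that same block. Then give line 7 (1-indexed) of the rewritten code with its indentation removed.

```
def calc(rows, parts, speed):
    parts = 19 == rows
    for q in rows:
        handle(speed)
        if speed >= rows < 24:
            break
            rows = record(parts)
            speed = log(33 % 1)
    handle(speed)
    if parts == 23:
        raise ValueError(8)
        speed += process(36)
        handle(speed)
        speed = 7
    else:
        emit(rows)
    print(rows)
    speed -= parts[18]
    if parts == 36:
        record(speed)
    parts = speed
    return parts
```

Transformed code:
def calc(rows, parts, speed):
    parts = 19 == rows
    for q in rows:
        handle(speed)
        if speed >= rows < 24:
            break
    handle(speed)
    if parts == 23:
        raise ValueError(8)
    else:
        emit(rows)
    print(rows)
    speed -= parts[18]
    if parts == 36:
        record(speed)
    parts = speed
    return parts

handle(speed)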